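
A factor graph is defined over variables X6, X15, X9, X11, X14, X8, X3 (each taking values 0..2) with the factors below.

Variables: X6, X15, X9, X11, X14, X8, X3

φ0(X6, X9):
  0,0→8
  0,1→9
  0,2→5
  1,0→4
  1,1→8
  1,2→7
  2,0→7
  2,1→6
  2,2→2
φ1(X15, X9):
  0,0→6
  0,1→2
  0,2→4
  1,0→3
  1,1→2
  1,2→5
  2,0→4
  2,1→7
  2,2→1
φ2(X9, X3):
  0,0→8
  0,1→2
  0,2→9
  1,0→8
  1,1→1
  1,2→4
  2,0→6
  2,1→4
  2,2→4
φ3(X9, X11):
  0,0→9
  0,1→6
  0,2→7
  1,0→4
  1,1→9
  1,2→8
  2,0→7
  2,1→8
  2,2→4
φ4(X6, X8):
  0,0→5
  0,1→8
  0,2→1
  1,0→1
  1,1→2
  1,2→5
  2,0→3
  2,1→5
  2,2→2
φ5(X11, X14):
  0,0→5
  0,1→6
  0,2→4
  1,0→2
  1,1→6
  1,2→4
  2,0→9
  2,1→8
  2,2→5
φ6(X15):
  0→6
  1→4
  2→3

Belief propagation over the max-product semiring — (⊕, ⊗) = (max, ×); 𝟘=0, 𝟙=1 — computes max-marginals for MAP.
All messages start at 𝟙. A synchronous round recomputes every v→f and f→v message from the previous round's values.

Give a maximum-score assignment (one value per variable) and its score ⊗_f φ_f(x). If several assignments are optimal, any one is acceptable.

assignment: (X6=0, X15=0, X9=0, X11=2, X14=0, X8=1, X3=2); score = 1306368

init: all messages = 𝟙 over 3 values
r1 m[φ0→X6] = [9, 8, 7]
r1 m[φ0→X9] = [8, 9, 7]
r1 m[φ1→X15] = [6, 5, 7]
r1 m[φ1→X9] = [6, 7, 5]
r1 m[φ2→X9] = [9, 8, 6]
r1 m[φ2→X3] = [8, 4, 9]
r1 m[φ3→X9] = [9, 9, 8]
r1 m[φ3→X11] = [9, 9, 8]
r1 m[φ4→X6] = [8, 5, 5]
r1 m[φ4→X8] = [5, 8, 5]
r1 m[φ5→X11] = [6, 6, 9]
r1 m[φ5→X14] = [9, 8, 5]
r1 m[φ6→X15] = [6, 4, 3]
r1 m[X6→φ0] = [1, 1, 1]
r1 m[X6→φ4] = [1, 1, 1]
r1 m[X15→φ1] = [1, 1, 1]
r1 m[X15→φ6] = [1, 1, 1]
r1 m[X9→φ0] = [1, 1, 1]
r1 m[X9→φ1] = [1, 1, 1]
r1 m[X9→φ2] = [1, 1, 1]
r1 m[X9→φ3] = [1, 1, 1]
r1 m[X11→φ3] = [1, 1, 1]
r1 m[X11→φ5] = [1, 1, 1]
r1 m[X14→φ5] = [1, 1, 1]
r1 m[X8→φ4] = [1, 1, 1]
r1 m[X3→φ2] = [1, 1, 1]
r2 m[φ0→X6] = [9, 8, 7]
r2 m[φ0→X9] = [8, 9, 7]
r2 m[φ1→X15] = [6, 5, 7]
r2 m[φ1→X9] = [6, 7, 5]
r2 m[φ2→X9] = [9, 8, 6]
r2 m[φ2→X3] = [8, 4, 9]
r2 m[φ3→X9] = [9, 9, 8]
r2 m[φ3→X11] = [9, 9, 8]
r2 m[φ4→X6] = [8, 5, 5]
r2 m[φ4→X8] = [5, 8, 5]
r2 m[φ5→X11] = [6, 6, 9]
r2 m[φ5→X14] = [9, 8, 5]
r2 m[φ6→X15] = [6, 4, 3]
r2 m[X6→φ0] = [8, 5, 5]
r2 m[X6→φ4] = [9, 8, 7]
r2 m[X15→φ1] = [6, 4, 3]
r2 m[X15→φ6] = [6, 5, 7]
r2 m[X9→φ0] = [486, 504, 240]
r2 m[X9→φ1] = [648, 648, 336]
r2 m[X9→φ2] = [432, 567, 280]
r2 m[X9→φ3] = [432, 504, 210]
r2 m[X11→φ3] = [6, 6, 9]
r2 m[X11→φ5] = [9, 9, 8]
r2 m[X14→φ5] = [1, 1, 1]
r2 m[X8→φ4] = [1, 1, 1]
r2 m[X3→φ2] = [1, 1, 1]
r3 m[φ0→X6] = [4536, 4032, 3402]
r3 m[φ0→X9] = [64, 72, 40]
r3 m[φ1→X15] = [3888, 1944, 4536]
r3 m[φ1→X9] = [36, 21, 24]
r3 m[φ2→X9] = [9, 8, 6]
r3 m[φ2→X3] = [4536, 1120, 3888]
r3 m[φ3→X9] = [63, 72, 48]
r3 m[φ3→X11] = [3888, 4536, 4032]
r3 m[φ4→X6] = [8, 5, 5]
r3 m[φ4→X8] = [45, 72, 40]
r3 m[φ5→X11] = [6, 6, 9]
r3 m[φ5→X14] = [72, 64, 40]
r3 m[φ6→X15] = [6, 4, 3]
r3 m[X6→φ0] = [8, 5, 5]
r3 m[X6→φ4] = [9, 8, 7]
r3 m[X15→φ1] = [6, 4, 3]
r3 m[X15→φ6] = [6, 5, 7]
r3 m[X9→φ0] = [486, 504, 240]
r3 m[X9→φ1] = [648, 648, 336]
r3 m[X9→φ2] = [432, 567, 280]
r3 m[X9→φ3] = [432, 504, 210]
r3 m[X11→φ3] = [6, 6, 9]
r3 m[X11→φ5] = [9, 9, 8]
r3 m[X14→φ5] = [1, 1, 1]
r3 m[X8→φ4] = [1, 1, 1]
r3 m[X3→φ2] = [1, 1, 1]
r4 m[φ0→X6] = [4536, 4032, 3402]
r4 m[φ0→X9] = [64, 72, 40]
r4 m[φ1→X15] = [3888, 1944, 4536]
r4 m[φ1→X9] = [36, 21, 24]
r4 m[φ2→X9] = [9, 8, 6]
r4 m[φ2→X3] = [4536, 1120, 3888]
r4 m[φ3→X9] = [63, 72, 48]
r4 m[φ3→X11] = [3888, 4536, 4032]
r4 m[φ4→X6] = [8, 5, 5]
r4 m[φ4→X8] = [45, 72, 40]
r4 m[φ5→X11] = [6, 6, 9]
r4 m[φ5→X14] = [72, 64, 40]
r4 m[φ6→X15] = [6, 4, 3]
r4 m[X6→φ0] = [8, 5, 5]
r4 m[X6→φ4] = [4536, 4032, 3402]
r4 m[X15→φ1] = [6, 4, 3]
r4 m[X15→φ6] = [3888, 1944, 4536]
r4 m[X9→φ0] = [20412, 12096, 6912]
r4 m[X9→φ1] = [36288, 41472, 11520]
r4 m[X9→φ2] = [145152, 108864, 46080]
r4 m[X9→φ3] = [20736, 12096, 5760]
r4 m[X11→φ3] = [6, 6, 9]
r4 m[X11→φ5] = [3888, 4536, 4032]
r4 m[X14→φ5] = [1, 1, 1]
r4 m[X8→φ4] = [1, 1, 1]
r4 m[X3→φ2] = [1, 1, 1]
r5 m[φ0→X6] = [163296, 96768, 142884]
r5 m[φ0→X9] = [64, 72, 40]
r5 m[φ1→X15] = [217728, 108864, 290304]
r5 m[φ1→X9] = [36, 21, 24]
r5 m[φ2→X9] = [9, 8, 6]
r5 m[φ2→X3] = [1161216, 290304, 1306368]
r5 m[φ3→X9] = [63, 72, 48]
r5 m[φ3→X11] = [186624, 124416, 145152]
r5 m[φ4→X6] = [8, 5, 5]
r5 m[φ4→X8] = [22680, 36288, 20160]
r5 m[φ5→X11] = [6, 6, 9]
r5 m[φ5→X14] = [36288, 32256, 20160]
r5 m[φ6→X15] = [6, 4, 3]
r5 m[X6→φ0] = [8, 5, 5]
r5 m[X6→φ4] = [4536, 4032, 3402]
r5 m[X15→φ1] = [6, 4, 3]
r5 m[X15→φ6] = [3888, 1944, 4536]
r5 m[X9→φ0] = [20412, 12096, 6912]
r5 m[X9→φ1] = [36288, 41472, 11520]
r5 m[X9→φ2] = [145152, 108864, 46080]
r5 m[X9→φ3] = [20736, 12096, 5760]
r5 m[X11→φ3] = [6, 6, 9]
r5 m[X11→φ5] = [3888, 4536, 4032]
r5 m[X14→φ5] = [1, 1, 1]
r5 m[X8→φ4] = [1, 1, 1]
r5 m[X3→φ2] = [1, 1, 1]
r6 m[φ0→X6] = [163296, 96768, 142884]
r6 m[φ0→X9] = [64, 72, 40]
r6 m[φ1→X15] = [217728, 108864, 290304]
r6 m[φ1→X9] = [36, 21, 24]
r6 m[φ2→X9] = [9, 8, 6]
r6 m[φ2→X3] = [1161216, 290304, 1306368]
r6 m[φ3→X9] = [63, 72, 48]
r6 m[φ3→X11] = [186624, 124416, 145152]
r6 m[φ4→X6] = [8, 5, 5]
r6 m[φ4→X8] = [22680, 36288, 20160]
r6 m[φ5→X11] = [6, 6, 9]
r6 m[φ5→X14] = [36288, 32256, 20160]
r6 m[φ6→X15] = [6, 4, 3]
r6 m[X6→φ0] = [8, 5, 5]
r6 m[X6→φ4] = [163296, 96768, 142884]
r6 m[X15→φ1] = [6, 4, 3]
r6 m[X15→φ6] = [217728, 108864, 290304]
r6 m[X9→φ0] = [20412, 12096, 6912]
r6 m[X9→φ1] = [36288, 41472, 11520]
r6 m[X9→φ2] = [145152, 108864, 46080]
r6 m[X9→φ3] = [20736, 12096, 5760]
r6 m[X11→φ3] = [6, 6, 9]
r6 m[X11→φ5] = [186624, 124416, 145152]
r6 m[X14→φ5] = [1, 1, 1]
r6 m[X8→φ4] = [1, 1, 1]
r6 m[X3→φ2] = [1, 1, 1]
r7 m[φ0→X6] = [163296, 96768, 142884]
r7 m[φ0→X9] = [64, 72, 40]
r7 m[φ1→X15] = [217728, 108864, 290304]
r7 m[φ1→X9] = [36, 21, 24]
r7 m[φ2→X9] = [9, 8, 6]
r7 m[φ2→X3] = [1161216, 290304, 1306368]
r7 m[φ3→X9] = [63, 72, 48]
r7 m[φ3→X11] = [186624, 124416, 145152]
r7 m[φ4→X6] = [8, 5, 5]
r7 m[φ4→X8] = [816480, 1306368, 483840]
r7 m[φ5→X11] = [6, 6, 9]
r7 m[φ5→X14] = [1306368, 1161216, 746496]
r7 m[φ6→X15] = [6, 4, 3]
r7 m[X6→φ0] = [8, 5, 5]
r7 m[X6→φ4] = [163296, 96768, 142884]
r7 m[X15→φ1] = [6, 4, 3]
r7 m[X15→φ6] = [217728, 108864, 290304]
r7 m[X9→φ0] = [20412, 12096, 6912]
r7 m[X9→φ1] = [36288, 41472, 11520]
r7 m[X9→φ2] = [145152, 108864, 46080]
r7 m[X9→φ3] = [20736, 12096, 5760]
r7 m[X11→φ3] = [6, 6, 9]
r7 m[X11→φ5] = [186624, 124416, 145152]
r7 m[X14→φ5] = [1, 1, 1]
r7 m[X8→φ4] = [1, 1, 1]
r7 m[X3→φ2] = [1, 1, 1]
r8 m[φ0→X6] = [163296, 96768, 142884]
r8 m[φ0→X9] = [64, 72, 40]
r8 m[φ1→X15] = [217728, 108864, 290304]
r8 m[φ1→X9] = [36, 21, 24]
r8 m[φ2→X9] = [9, 8, 6]
r8 m[φ2→X3] = [1161216, 290304, 1306368]
r8 m[φ3→X9] = [63, 72, 48]
r8 m[φ3→X11] = [186624, 124416, 145152]
r8 m[φ4→X6] = [8, 5, 5]
r8 m[φ4→X8] = [816480, 1306368, 483840]
r8 m[φ5→X11] = [6, 6, 9]
r8 m[φ5→X14] = [1306368, 1161216, 746496]
r8 m[φ6→X15] = [6, 4, 3]
r8 m[X6→φ0] = [8, 5, 5]
r8 m[X6→φ4] = [163296, 96768, 142884]
r8 m[X15→φ1] = [6, 4, 3]
r8 m[X15→φ6] = [217728, 108864, 290304]
r8 m[X9→φ0] = [20412, 12096, 6912]
r8 m[X9→φ1] = [36288, 41472, 11520]
r8 m[X9→φ2] = [145152, 108864, 46080]
r8 m[X9→φ3] = [20736, 12096, 5760]
r8 m[X11→φ3] = [6, 6, 9]
r8 m[X11→φ5] = [186624, 124416, 145152]
r8 m[X14→φ5] = [1, 1, 1]
r8 m[X8→φ4] = [1, 1, 1]
r8 m[X3→φ2] = [1, 1, 1]
fixed point reached at round 8
traceback from X6: (X6=0, X15=0, X9=0, X11=2, X14=0, X8=1, X3=2), score=1306368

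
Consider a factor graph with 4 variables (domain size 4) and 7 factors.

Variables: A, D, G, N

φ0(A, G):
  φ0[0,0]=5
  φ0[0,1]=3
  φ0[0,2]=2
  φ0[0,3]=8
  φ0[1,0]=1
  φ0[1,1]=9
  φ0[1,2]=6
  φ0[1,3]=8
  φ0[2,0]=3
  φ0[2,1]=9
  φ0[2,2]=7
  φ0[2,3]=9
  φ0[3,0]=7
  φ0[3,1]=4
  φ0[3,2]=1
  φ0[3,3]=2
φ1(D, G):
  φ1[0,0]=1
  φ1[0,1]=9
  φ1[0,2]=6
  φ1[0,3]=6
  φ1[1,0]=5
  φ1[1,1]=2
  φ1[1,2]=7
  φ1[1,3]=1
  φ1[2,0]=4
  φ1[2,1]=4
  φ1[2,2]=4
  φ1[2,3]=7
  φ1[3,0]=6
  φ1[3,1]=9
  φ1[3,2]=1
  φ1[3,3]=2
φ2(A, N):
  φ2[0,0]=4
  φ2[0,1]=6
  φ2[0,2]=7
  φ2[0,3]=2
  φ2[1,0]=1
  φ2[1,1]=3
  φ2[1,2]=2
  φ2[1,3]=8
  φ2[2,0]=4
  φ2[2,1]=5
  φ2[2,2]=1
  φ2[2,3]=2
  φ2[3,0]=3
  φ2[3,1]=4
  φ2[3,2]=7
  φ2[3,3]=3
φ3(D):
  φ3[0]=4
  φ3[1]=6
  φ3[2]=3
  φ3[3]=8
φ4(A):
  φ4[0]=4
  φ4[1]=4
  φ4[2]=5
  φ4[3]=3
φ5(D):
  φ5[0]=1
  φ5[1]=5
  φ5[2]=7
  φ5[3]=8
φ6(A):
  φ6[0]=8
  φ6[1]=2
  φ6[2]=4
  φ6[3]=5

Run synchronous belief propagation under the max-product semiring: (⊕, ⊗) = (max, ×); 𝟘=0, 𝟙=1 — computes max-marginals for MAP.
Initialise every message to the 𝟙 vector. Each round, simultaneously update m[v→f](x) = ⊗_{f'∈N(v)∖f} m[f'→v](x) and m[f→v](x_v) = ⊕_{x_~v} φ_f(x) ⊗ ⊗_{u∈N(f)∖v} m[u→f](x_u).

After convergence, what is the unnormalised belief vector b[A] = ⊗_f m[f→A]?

init: all messages = 𝟙 over 4 values
r1 m[φ0→A] = [8, 9, 9, 7]
r1 m[φ0→G] = [7, 9, 7, 9]
r1 m[φ1→D] = [9, 7, 7, 9]
r1 m[φ1→G] = [6, 9, 7, 7]
r1 m[φ2→A] = [7, 8, 5, 7]
r1 m[φ2→N] = [4, 6, 7, 8]
r1 m[φ3→D] = [4, 6, 3, 8]
r1 m[φ4→A] = [4, 4, 5, 3]
r1 m[φ5→D] = [1, 5, 7, 8]
r1 m[φ6→A] = [8, 2, 4, 5]
r1 m[A→φ0] = [1, 1, 1, 1]
r1 m[A→φ2] = [1, 1, 1, 1]
r1 m[A→φ4] = [1, 1, 1, 1]
r1 m[A→φ6] = [1, 1, 1, 1]
r1 m[D→φ1] = [1, 1, 1, 1]
r1 m[D→φ3] = [1, 1, 1, 1]
r1 m[D→φ5] = [1, 1, 1, 1]
r1 m[G→φ0] = [1, 1, 1, 1]
r1 m[G→φ1] = [1, 1, 1, 1]
r1 m[N→φ2] = [1, 1, 1, 1]
r2 m[φ0→A] = [8, 9, 9, 7]
r2 m[φ0→G] = [7, 9, 7, 9]
r2 m[φ1→D] = [9, 7, 7, 9]
r2 m[φ1→G] = [6, 9, 7, 7]
r2 m[φ2→A] = [7, 8, 5, 7]
r2 m[φ2→N] = [4, 6, 7, 8]
r2 m[φ3→D] = [4, 6, 3, 8]
r2 m[φ4→A] = [4, 4, 5, 3]
r2 m[φ5→D] = [1, 5, 7, 8]
r2 m[φ6→A] = [8, 2, 4, 5]
r2 m[A→φ0] = [224, 64, 100, 105]
r2 m[A→φ2] = [256, 72, 180, 105]
r2 m[A→φ4] = [448, 144, 180, 245]
r2 m[A→φ6] = [224, 288, 225, 147]
r2 m[D→φ1] = [4, 30, 21, 64]
r2 m[D→φ3] = [9, 35, 49, 72]
r2 m[D→φ5] = [36, 42, 21, 72]
r2 m[G→φ0] = [6, 9, 7, 7]
r2 m[G→φ1] = [7, 9, 7, 9]
r2 m[N→φ2] = [1, 1, 1, 1]
r3 m[φ0→A] = [56, 81, 81, 42]
r3 m[φ0→G] = [1120, 900, 700, 1792]
r3 m[φ1→D] = [81, 49, 63, 81]
r3 m[φ1→G] = [384, 576, 210, 147]
r3 m[φ2→A] = [7, 8, 5, 7]
r3 m[φ2→N] = [1024, 1536, 1792, 576]
r3 m[φ3→D] = [4, 6, 3, 8]
r3 m[φ4→A] = [4, 4, 5, 3]
r3 m[φ5→D] = [1, 5, 7, 8]
r3 m[φ6→A] = [8, 2, 4, 5]
r3 m[A→φ0] = [224, 64, 100, 105]
r3 m[A→φ2] = [256, 72, 180, 105]
r3 m[A→φ4] = [448, 144, 180, 245]
r3 m[A→φ6] = [224, 288, 225, 147]
r3 m[D→φ1] = [4, 30, 21, 64]
r3 m[D→φ3] = [9, 35, 49, 72]
r3 m[D→φ5] = [36, 42, 21, 72]
r3 m[G→φ0] = [6, 9, 7, 7]
r3 m[G→φ1] = [7, 9, 7, 9]
r3 m[N→φ2] = [1, 1, 1, 1]
r4 m[φ0→A] = [56, 81, 81, 42]
r4 m[φ0→G] = [1120, 900, 700, 1792]
r4 m[φ1→D] = [81, 49, 63, 81]
r4 m[φ1→G] = [384, 576, 210, 147]
r4 m[φ2→A] = [7, 8, 5, 7]
r4 m[φ2→N] = [1024, 1536, 1792, 576]
r4 m[φ3→D] = [4, 6, 3, 8]
r4 m[φ4→A] = [4, 4, 5, 3]
r4 m[φ5→D] = [1, 5, 7, 8]
r4 m[φ6→A] = [8, 2, 4, 5]
r4 m[A→φ0] = [224, 64, 100, 105]
r4 m[A→φ2] = [1792, 648, 1620, 630]
r4 m[A→φ4] = [3136, 1296, 1620, 1470]
r4 m[A→φ6] = [1568, 2592, 2025, 882]
r4 m[D→φ1] = [4, 30, 21, 64]
r4 m[D→φ3] = [81, 245, 441, 648]
r4 m[D→φ5] = [324, 294, 189, 648]
r4 m[G→φ0] = [384, 576, 210, 147]
r4 m[G→φ1] = [1120, 900, 700, 1792]
r4 m[N→φ2] = [1, 1, 1, 1]
r5 m[φ0→A] = [1920, 5184, 5184, 2688]
r5 m[φ0→G] = [1120, 900, 700, 1792]
r5 m[φ1→D] = [10752, 5600, 12544, 8100]
r5 m[φ1→G] = [384, 576, 210, 147]
r5 m[φ2→A] = [7, 8, 5, 7]
r5 m[φ2→N] = [7168, 10752, 12544, 5184]
r5 m[φ3→D] = [4, 6, 3, 8]
r5 m[φ4→A] = [4, 4, 5, 3]
r5 m[φ5→D] = [1, 5, 7, 8]
r5 m[φ6→A] = [8, 2, 4, 5]
r5 m[A→φ0] = [224, 64, 100, 105]
r5 m[A→φ2] = [1792, 648, 1620, 630]
r5 m[A→φ4] = [3136, 1296, 1620, 1470]
r5 m[A→φ6] = [1568, 2592, 2025, 882]
r5 m[D→φ1] = [4, 30, 21, 64]
r5 m[D→φ3] = [81, 245, 441, 648]
r5 m[D→φ5] = [324, 294, 189, 648]
r5 m[G→φ0] = [384, 576, 210, 147]
r5 m[G→φ1] = [1120, 900, 700, 1792]
r5 m[N→φ2] = [1, 1, 1, 1]
r6 m[φ0→A] = [1920, 5184, 5184, 2688]
r6 m[φ0→G] = [1120, 900, 700, 1792]
r6 m[φ1→D] = [10752, 5600, 12544, 8100]
r6 m[φ1→G] = [384, 576, 210, 147]
r6 m[φ2→A] = [7, 8, 5, 7]
r6 m[φ2→N] = [7168, 10752, 12544, 5184]
r6 m[φ3→D] = [4, 6, 3, 8]
r6 m[φ4→A] = [4, 4, 5, 3]
r6 m[φ5→D] = [1, 5, 7, 8]
r6 m[φ6→A] = [8, 2, 4, 5]
r6 m[A→φ0] = [224, 64, 100, 105]
r6 m[A→φ2] = [61440, 41472, 103680, 40320]
r6 m[A→φ4] = [107520, 82944, 103680, 94080]
r6 m[A→φ6] = [53760, 165888, 129600, 56448]
r6 m[D→φ1] = [4, 30, 21, 64]
r6 m[D→φ3] = [10752, 28000, 87808, 64800]
r6 m[D→φ5] = [43008, 33600, 37632, 64800]
r6 m[G→φ0] = [384, 576, 210, 147]
r6 m[G→φ1] = [1120, 900, 700, 1792]
r6 m[N→φ2] = [1, 1, 1, 1]
r7 m[φ0→A] = [1920, 5184, 5184, 2688]
r7 m[φ0→G] = [1120, 900, 700, 1792]
r7 m[φ1→D] = [10752, 5600, 12544, 8100]
r7 m[φ1→G] = [384, 576, 210, 147]
r7 m[φ2→A] = [7, 8, 5, 7]
r7 m[φ2→N] = [414720, 518400, 430080, 331776]
r7 m[φ3→D] = [4, 6, 3, 8]
r7 m[φ4→A] = [4, 4, 5, 3]
r7 m[φ5→D] = [1, 5, 7, 8]
r7 m[φ6→A] = [8, 2, 4, 5]
r7 m[A→φ0] = [224, 64, 100, 105]
r7 m[A→φ2] = [61440, 41472, 103680, 40320]
r7 m[A→φ4] = [107520, 82944, 103680, 94080]
r7 m[A→φ6] = [53760, 165888, 129600, 56448]
r7 m[D→φ1] = [4, 30, 21, 64]
r7 m[D→φ3] = [10752, 28000, 87808, 64800]
r7 m[D→φ5] = [43008, 33600, 37632, 64800]
r7 m[G→φ0] = [384, 576, 210, 147]
r7 m[G→φ1] = [1120, 900, 700, 1792]
r7 m[N→φ2] = [1, 1, 1, 1]
r8 m[φ0→A] = [1920, 5184, 5184, 2688]
r8 m[φ0→G] = [1120, 900, 700, 1792]
r8 m[φ1→D] = [10752, 5600, 12544, 8100]
r8 m[φ1→G] = [384, 576, 210, 147]
r8 m[φ2→A] = [7, 8, 5, 7]
r8 m[φ2→N] = [414720, 518400, 430080, 331776]
r8 m[φ3→D] = [4, 6, 3, 8]
r8 m[φ4→A] = [4, 4, 5, 3]
r8 m[φ5→D] = [1, 5, 7, 8]
r8 m[φ6→A] = [8, 2, 4, 5]
r8 m[A→φ0] = [224, 64, 100, 105]
r8 m[A→φ2] = [61440, 41472, 103680, 40320]
r8 m[A→φ4] = [107520, 82944, 103680, 94080]
r8 m[A→φ6] = [53760, 165888, 129600, 56448]
r8 m[D→φ1] = [4, 30, 21, 64]
r8 m[D→φ3] = [10752, 28000, 87808, 64800]
r8 m[D→φ5] = [43008, 33600, 37632, 64800]
r8 m[G→φ0] = [384, 576, 210, 147]
r8 m[G→φ1] = [1120, 900, 700, 1792]
r8 m[N→φ2] = [1, 1, 1, 1]
fixed point reached at round 8
b[A] = ⊗ incoming = [430080, 331776, 518400, 282240]

b[A] = [430080, 331776, 518400, 282240]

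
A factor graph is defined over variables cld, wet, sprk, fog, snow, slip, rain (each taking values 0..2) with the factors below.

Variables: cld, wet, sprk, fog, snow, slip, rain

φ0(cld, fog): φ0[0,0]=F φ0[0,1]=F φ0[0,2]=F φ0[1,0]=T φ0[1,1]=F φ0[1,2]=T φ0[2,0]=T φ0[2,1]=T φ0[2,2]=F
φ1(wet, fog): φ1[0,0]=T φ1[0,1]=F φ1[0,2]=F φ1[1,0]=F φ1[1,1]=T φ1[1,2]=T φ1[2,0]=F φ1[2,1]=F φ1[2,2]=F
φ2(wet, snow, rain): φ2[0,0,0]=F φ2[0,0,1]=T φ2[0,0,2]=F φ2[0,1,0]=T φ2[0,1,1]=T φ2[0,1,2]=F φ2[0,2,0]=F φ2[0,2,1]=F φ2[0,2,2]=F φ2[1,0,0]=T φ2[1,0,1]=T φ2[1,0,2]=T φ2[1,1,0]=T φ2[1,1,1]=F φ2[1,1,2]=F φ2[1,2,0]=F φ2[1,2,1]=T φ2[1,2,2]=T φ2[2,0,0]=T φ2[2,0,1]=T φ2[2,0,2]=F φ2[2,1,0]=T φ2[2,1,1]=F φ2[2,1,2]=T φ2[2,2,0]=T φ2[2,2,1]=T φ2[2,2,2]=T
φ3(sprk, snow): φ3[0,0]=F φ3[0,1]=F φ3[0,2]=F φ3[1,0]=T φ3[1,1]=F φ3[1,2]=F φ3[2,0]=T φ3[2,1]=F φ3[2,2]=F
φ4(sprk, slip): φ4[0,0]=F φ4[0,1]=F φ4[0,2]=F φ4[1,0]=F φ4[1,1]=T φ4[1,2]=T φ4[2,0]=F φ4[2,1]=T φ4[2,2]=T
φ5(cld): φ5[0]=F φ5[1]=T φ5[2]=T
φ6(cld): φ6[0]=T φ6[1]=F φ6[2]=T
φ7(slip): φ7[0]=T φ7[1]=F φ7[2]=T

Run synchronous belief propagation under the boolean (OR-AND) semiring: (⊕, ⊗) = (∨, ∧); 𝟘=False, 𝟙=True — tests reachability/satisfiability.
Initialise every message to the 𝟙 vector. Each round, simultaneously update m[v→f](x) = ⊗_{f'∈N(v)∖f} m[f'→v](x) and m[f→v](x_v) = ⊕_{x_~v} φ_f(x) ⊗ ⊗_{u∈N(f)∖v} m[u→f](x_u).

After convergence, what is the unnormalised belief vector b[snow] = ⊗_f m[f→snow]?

b[snow] = [T, F, F]

init: all messages = 𝟙 over 3 values
r1 m[φ0→cld] = [F, T, T]
r1 m[φ0→fog] = [T, T, T]
r1 m[φ1→wet] = [T, T, F]
r1 m[φ1→fog] = [T, T, T]
r1 m[φ2→wet] = [T, T, T]
r1 m[φ2→snow] = [T, T, T]
r1 m[φ2→rain] = [T, T, T]
r1 m[φ3→sprk] = [F, T, T]
r1 m[φ3→snow] = [T, F, F]
r1 m[φ4→sprk] = [F, T, T]
r1 m[φ4→slip] = [F, T, T]
r1 m[φ5→cld] = [F, T, T]
r1 m[φ6→cld] = [T, F, T]
r1 m[φ7→slip] = [T, F, T]
r1 m[cld→φ0] = [T, T, T]
r1 m[cld→φ5] = [T, T, T]
r1 m[cld→φ6] = [T, T, T]
r1 m[wet→φ1] = [T, T, T]
r1 m[wet→φ2] = [T, T, T]
r1 m[sprk→φ3] = [T, T, T]
r1 m[sprk→φ4] = [T, T, T]
r1 m[fog→φ0] = [T, T, T]
r1 m[fog→φ1] = [T, T, T]
r1 m[snow→φ2] = [T, T, T]
r1 m[snow→φ3] = [T, T, T]
r1 m[slip→φ4] = [T, T, T]
r1 m[slip→φ7] = [T, T, T]
r1 m[rain→φ2] = [T, T, T]
r2 m[φ0→cld] = [F, T, T]
r2 m[φ0→fog] = [T, T, T]
r2 m[φ1→wet] = [T, T, F]
r2 m[φ1→fog] = [T, T, T]
r2 m[φ2→wet] = [T, T, T]
r2 m[φ2→snow] = [T, T, T]
r2 m[φ2→rain] = [T, T, T]
r2 m[φ3→sprk] = [F, T, T]
r2 m[φ3→snow] = [T, F, F]
r2 m[φ4→sprk] = [F, T, T]
r2 m[φ4→slip] = [F, T, T]
r2 m[φ5→cld] = [F, T, T]
r2 m[φ6→cld] = [T, F, T]
r2 m[φ7→slip] = [T, F, T]
r2 m[cld→φ0] = [F, F, T]
r2 m[cld→φ5] = [F, F, T]
r2 m[cld→φ6] = [F, T, T]
r2 m[wet→φ1] = [T, T, T]
r2 m[wet→φ2] = [T, T, F]
r2 m[sprk→φ3] = [F, T, T]
r2 m[sprk→φ4] = [F, T, T]
r2 m[fog→φ0] = [T, T, T]
r2 m[fog→φ1] = [T, T, T]
r2 m[snow→φ2] = [T, F, F]
r2 m[snow→φ3] = [T, T, T]
r2 m[slip→φ4] = [T, F, T]
r2 m[slip→φ7] = [F, T, T]
r2 m[rain→φ2] = [T, T, T]
r3 m[φ0→cld] = [F, T, T]
r3 m[φ0→fog] = [T, T, F]
r3 m[φ1→wet] = [T, T, F]
r3 m[φ1→fog] = [T, T, T]
r3 m[φ2→wet] = [T, T, T]
r3 m[φ2→snow] = [T, T, T]
r3 m[φ2→rain] = [T, T, T]
r3 m[φ3→sprk] = [F, T, T]
r3 m[φ3→snow] = [T, F, F]
r3 m[φ4→sprk] = [F, T, T]
r3 m[φ4→slip] = [F, T, T]
r3 m[φ5→cld] = [F, T, T]
r3 m[φ6→cld] = [T, F, T]
r3 m[φ7→slip] = [T, F, T]
r3 m[cld→φ0] = [F, F, T]
r3 m[cld→φ5] = [F, F, T]
r3 m[cld→φ6] = [F, T, T]
r3 m[wet→φ1] = [T, T, T]
r3 m[wet→φ2] = [T, T, F]
r3 m[sprk→φ3] = [F, T, T]
r3 m[sprk→φ4] = [F, T, T]
r3 m[fog→φ0] = [T, T, T]
r3 m[fog→φ1] = [T, T, T]
r3 m[snow→φ2] = [T, F, F]
r3 m[snow→φ3] = [T, T, T]
r3 m[slip→φ4] = [T, F, T]
r3 m[slip→φ7] = [F, T, T]
r3 m[rain→φ2] = [T, T, T]
r4 m[φ0→cld] = [F, T, T]
r4 m[φ0→fog] = [T, T, F]
r4 m[φ1→wet] = [T, T, F]
r4 m[φ1→fog] = [T, T, T]
r4 m[φ2→wet] = [T, T, T]
r4 m[φ2→snow] = [T, T, T]
r4 m[φ2→rain] = [T, T, T]
r4 m[φ3→sprk] = [F, T, T]
r4 m[φ3→snow] = [T, F, F]
r4 m[φ4→sprk] = [F, T, T]
r4 m[φ4→slip] = [F, T, T]
r4 m[φ5→cld] = [F, T, T]
r4 m[φ6→cld] = [T, F, T]
r4 m[φ7→slip] = [T, F, T]
r4 m[cld→φ0] = [F, F, T]
r4 m[cld→φ5] = [F, F, T]
r4 m[cld→φ6] = [F, T, T]
r4 m[wet→φ1] = [T, T, T]
r4 m[wet→φ2] = [T, T, F]
r4 m[sprk→φ3] = [F, T, T]
r4 m[sprk→φ4] = [F, T, T]
r4 m[fog→φ0] = [T, T, T]
r4 m[fog→φ1] = [T, T, F]
r4 m[snow→φ2] = [T, F, F]
r4 m[snow→φ3] = [T, T, T]
r4 m[slip→φ4] = [T, F, T]
r4 m[slip→φ7] = [F, T, T]
r4 m[rain→φ2] = [T, T, T]
r5 m[φ0→cld] = [F, T, T]
r5 m[φ0→fog] = [T, T, F]
r5 m[φ1→wet] = [T, T, F]
r5 m[φ1→fog] = [T, T, T]
r5 m[φ2→wet] = [T, T, T]
r5 m[φ2→snow] = [T, T, T]
r5 m[φ2→rain] = [T, T, T]
r5 m[φ3→sprk] = [F, T, T]
r5 m[φ3→snow] = [T, F, F]
r5 m[φ4→sprk] = [F, T, T]
r5 m[φ4→slip] = [F, T, T]
r5 m[φ5→cld] = [F, T, T]
r5 m[φ6→cld] = [T, F, T]
r5 m[φ7→slip] = [T, F, T]
r5 m[cld→φ0] = [F, F, T]
r5 m[cld→φ5] = [F, F, T]
r5 m[cld→φ6] = [F, T, T]
r5 m[wet→φ1] = [T, T, T]
r5 m[wet→φ2] = [T, T, F]
r5 m[sprk→φ3] = [F, T, T]
r5 m[sprk→φ4] = [F, T, T]
r5 m[fog→φ0] = [T, T, T]
r5 m[fog→φ1] = [T, T, F]
r5 m[snow→φ2] = [T, F, F]
r5 m[snow→φ3] = [T, T, T]
r5 m[slip→φ4] = [T, F, T]
r5 m[slip→φ7] = [F, T, T]
r5 m[rain→φ2] = [T, T, T]
fixed point reached at round 5
b[snow] = ⊗ incoming = [T, F, F]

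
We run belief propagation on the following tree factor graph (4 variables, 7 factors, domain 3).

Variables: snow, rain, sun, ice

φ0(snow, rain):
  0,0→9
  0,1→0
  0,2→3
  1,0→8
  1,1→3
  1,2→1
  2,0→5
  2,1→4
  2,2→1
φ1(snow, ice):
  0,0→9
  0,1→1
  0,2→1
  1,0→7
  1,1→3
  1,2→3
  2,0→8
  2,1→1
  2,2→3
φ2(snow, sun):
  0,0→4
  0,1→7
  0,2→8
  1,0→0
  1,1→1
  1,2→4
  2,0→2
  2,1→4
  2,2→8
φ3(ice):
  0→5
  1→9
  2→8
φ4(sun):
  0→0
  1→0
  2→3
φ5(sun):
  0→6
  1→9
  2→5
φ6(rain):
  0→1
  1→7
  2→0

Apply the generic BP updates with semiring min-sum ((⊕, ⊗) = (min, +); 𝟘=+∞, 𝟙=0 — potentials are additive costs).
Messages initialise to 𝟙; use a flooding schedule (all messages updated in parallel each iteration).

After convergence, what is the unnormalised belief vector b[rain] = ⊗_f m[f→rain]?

init: all messages = 𝟙 over 3 values
r1 m[φ0→snow] = [0, 1, 1]
r1 m[φ0→rain] = [5, 0, 1]
r1 m[φ1→snow] = [1, 3, 1]
r1 m[φ1→ice] = [7, 1, 1]
r1 m[φ2→snow] = [4, 0, 2]
r1 m[φ2→sun] = [0, 1, 4]
r1 m[φ3→ice] = [5, 9, 8]
r1 m[φ4→sun] = [0, 0, 3]
r1 m[φ5→sun] = [6, 9, 5]
r1 m[φ6→rain] = [1, 7, 0]
r1 m[snow→φ0] = [0, 0, 0]
r1 m[snow→φ1] = [0, 0, 0]
r1 m[snow→φ2] = [0, 0, 0]
r1 m[rain→φ0] = [0, 0, 0]
r1 m[rain→φ6] = [0, 0, 0]
r1 m[sun→φ2] = [0, 0, 0]
r1 m[sun→φ4] = [0, 0, 0]
r1 m[sun→φ5] = [0, 0, 0]
r1 m[ice→φ1] = [0, 0, 0]
r1 m[ice→φ3] = [0, 0, 0]
r2 m[φ0→snow] = [0, 1, 1]
r2 m[φ0→rain] = [5, 0, 1]
r2 m[φ1→snow] = [1, 3, 1]
r2 m[φ1→ice] = [7, 1, 1]
r2 m[φ2→snow] = [4, 0, 2]
r2 m[φ2→sun] = [0, 1, 4]
r2 m[φ3→ice] = [5, 9, 8]
r2 m[φ4→sun] = [0, 0, 3]
r2 m[φ5→sun] = [6, 9, 5]
r2 m[φ6→rain] = [1, 7, 0]
r2 m[snow→φ0] = [5, 3, 3]
r2 m[snow→φ1] = [4, 1, 3]
r2 m[snow→φ2] = [1, 4, 2]
r2 m[rain→φ0] = [1, 7, 0]
r2 m[rain→φ6] = [5, 0, 1]
r2 m[sun→φ2] = [6, 9, 8]
r2 m[sun→φ4] = [6, 10, 9]
r2 m[sun→φ5] = [0, 1, 7]
r2 m[ice→φ1] = [5, 9, 8]
r2 m[ice→φ3] = [7, 1, 1]
r3 m[φ0→snow] = [3, 1, 1]
r3 m[φ0→rain] = [8, 5, 4]
r3 m[φ1→snow] = [9, 11, 10]
r3 m[φ1→ice] = [8, 4, 4]
r3 m[φ2→snow] = [10, 6, 8]
r3 m[φ2→sun] = [4, 5, 8]
r3 m[φ3→ice] = [5, 9, 8]
r3 m[φ4→sun] = [0, 0, 3]
r3 m[φ5→sun] = [6, 9, 5]
r3 m[φ6→rain] = [1, 7, 0]
r3 m[snow→φ0] = [5, 3, 3]
r3 m[snow→φ1] = [4, 1, 3]
r3 m[snow→φ2] = [1, 4, 2]
r3 m[rain→φ0] = [1, 7, 0]
r3 m[rain→φ6] = [5, 0, 1]
r3 m[sun→φ2] = [6, 9, 8]
r3 m[sun→φ4] = [6, 10, 9]
r3 m[sun→φ5] = [0, 1, 7]
r3 m[ice→φ1] = [5, 9, 8]
r3 m[ice→φ3] = [7, 1, 1]
r4 m[φ0→snow] = [3, 1, 1]
r4 m[φ0→rain] = [8, 5, 4]
r4 m[φ1→snow] = [9, 11, 10]
r4 m[φ1→ice] = [8, 4, 4]
r4 m[φ2→snow] = [10, 6, 8]
r4 m[φ2→sun] = [4, 5, 8]
r4 m[φ3→ice] = [5, 9, 8]
r4 m[φ4→sun] = [0, 0, 3]
r4 m[φ5→sun] = [6, 9, 5]
r4 m[φ6→rain] = [1, 7, 0]
r4 m[snow→φ0] = [19, 17, 18]
r4 m[snow→φ1] = [13, 7, 9]
r4 m[snow→φ2] = [12, 12, 11]
r4 m[rain→φ0] = [1, 7, 0]
r4 m[rain→φ6] = [8, 5, 4]
r4 m[sun→φ2] = [6, 9, 8]
r4 m[sun→φ4] = [10, 14, 13]
r4 m[sun→φ5] = [4, 5, 11]
r4 m[ice→φ1] = [5, 9, 8]
r4 m[ice→φ3] = [8, 4, 4]
r5 m[φ0→snow] = [3, 1, 1]
r5 m[φ0→rain] = [23, 19, 18]
r5 m[φ1→snow] = [9, 11, 10]
r5 m[φ1→ice] = [14, 10, 10]
r5 m[φ2→snow] = [10, 6, 8]
r5 m[φ2→sun] = [12, 13, 16]
r5 m[φ3→ice] = [5, 9, 8]
r5 m[φ4→sun] = [0, 0, 3]
r5 m[φ5→sun] = [6, 9, 5]
r5 m[φ6→rain] = [1, 7, 0]
r5 m[snow→φ0] = [19, 17, 18]
r5 m[snow→φ1] = [13, 7, 9]
r5 m[snow→φ2] = [12, 12, 11]
r5 m[rain→φ0] = [1, 7, 0]
r5 m[rain→φ6] = [8, 5, 4]
r5 m[sun→φ2] = [6, 9, 8]
r5 m[sun→φ4] = [10, 14, 13]
r5 m[sun→φ5] = [4, 5, 11]
r5 m[ice→φ1] = [5, 9, 8]
r5 m[ice→φ3] = [8, 4, 4]
r6 m[φ0→snow] = [3, 1, 1]
r6 m[φ0→rain] = [23, 19, 18]
r6 m[φ1→snow] = [9, 11, 10]
r6 m[φ1→ice] = [14, 10, 10]
r6 m[φ2→snow] = [10, 6, 8]
r6 m[φ2→sun] = [12, 13, 16]
r6 m[φ3→ice] = [5, 9, 8]
r6 m[φ4→sun] = [0, 0, 3]
r6 m[φ5→sun] = [6, 9, 5]
r6 m[φ6→rain] = [1, 7, 0]
r6 m[snow→φ0] = [19, 17, 18]
r6 m[snow→φ1] = [13, 7, 9]
r6 m[snow→φ2] = [12, 12, 11]
r6 m[rain→φ0] = [1, 7, 0]
r6 m[rain→φ6] = [23, 19, 18]
r6 m[sun→φ2] = [6, 9, 8]
r6 m[sun→φ4] = [18, 22, 21]
r6 m[sun→φ5] = [12, 13, 19]
r6 m[ice→φ1] = [5, 9, 8]
r6 m[ice→φ3] = [14, 10, 10]
r7 m[φ0→snow] = [3, 1, 1]
r7 m[φ0→rain] = [23, 19, 18]
r7 m[φ1→snow] = [9, 11, 10]
r7 m[φ1→ice] = [14, 10, 10]
r7 m[φ2→snow] = [10, 6, 8]
r7 m[φ2→sun] = [12, 13, 16]
r7 m[φ3→ice] = [5, 9, 8]
r7 m[φ4→sun] = [0, 0, 3]
r7 m[φ5→sun] = [6, 9, 5]
r7 m[φ6→rain] = [1, 7, 0]
r7 m[snow→φ0] = [19, 17, 18]
r7 m[snow→φ1] = [13, 7, 9]
r7 m[snow→φ2] = [12, 12, 11]
r7 m[rain→φ0] = [1, 7, 0]
r7 m[rain→φ6] = [23, 19, 18]
r7 m[sun→φ2] = [6, 9, 8]
r7 m[sun→φ4] = [18, 22, 21]
r7 m[sun→φ5] = [12, 13, 19]
r7 m[ice→φ1] = [5, 9, 8]
r7 m[ice→φ3] = [14, 10, 10]
fixed point reached at round 7
b[rain] = ⊗ incoming = [24, 26, 18]

b[rain] = [24, 26, 18]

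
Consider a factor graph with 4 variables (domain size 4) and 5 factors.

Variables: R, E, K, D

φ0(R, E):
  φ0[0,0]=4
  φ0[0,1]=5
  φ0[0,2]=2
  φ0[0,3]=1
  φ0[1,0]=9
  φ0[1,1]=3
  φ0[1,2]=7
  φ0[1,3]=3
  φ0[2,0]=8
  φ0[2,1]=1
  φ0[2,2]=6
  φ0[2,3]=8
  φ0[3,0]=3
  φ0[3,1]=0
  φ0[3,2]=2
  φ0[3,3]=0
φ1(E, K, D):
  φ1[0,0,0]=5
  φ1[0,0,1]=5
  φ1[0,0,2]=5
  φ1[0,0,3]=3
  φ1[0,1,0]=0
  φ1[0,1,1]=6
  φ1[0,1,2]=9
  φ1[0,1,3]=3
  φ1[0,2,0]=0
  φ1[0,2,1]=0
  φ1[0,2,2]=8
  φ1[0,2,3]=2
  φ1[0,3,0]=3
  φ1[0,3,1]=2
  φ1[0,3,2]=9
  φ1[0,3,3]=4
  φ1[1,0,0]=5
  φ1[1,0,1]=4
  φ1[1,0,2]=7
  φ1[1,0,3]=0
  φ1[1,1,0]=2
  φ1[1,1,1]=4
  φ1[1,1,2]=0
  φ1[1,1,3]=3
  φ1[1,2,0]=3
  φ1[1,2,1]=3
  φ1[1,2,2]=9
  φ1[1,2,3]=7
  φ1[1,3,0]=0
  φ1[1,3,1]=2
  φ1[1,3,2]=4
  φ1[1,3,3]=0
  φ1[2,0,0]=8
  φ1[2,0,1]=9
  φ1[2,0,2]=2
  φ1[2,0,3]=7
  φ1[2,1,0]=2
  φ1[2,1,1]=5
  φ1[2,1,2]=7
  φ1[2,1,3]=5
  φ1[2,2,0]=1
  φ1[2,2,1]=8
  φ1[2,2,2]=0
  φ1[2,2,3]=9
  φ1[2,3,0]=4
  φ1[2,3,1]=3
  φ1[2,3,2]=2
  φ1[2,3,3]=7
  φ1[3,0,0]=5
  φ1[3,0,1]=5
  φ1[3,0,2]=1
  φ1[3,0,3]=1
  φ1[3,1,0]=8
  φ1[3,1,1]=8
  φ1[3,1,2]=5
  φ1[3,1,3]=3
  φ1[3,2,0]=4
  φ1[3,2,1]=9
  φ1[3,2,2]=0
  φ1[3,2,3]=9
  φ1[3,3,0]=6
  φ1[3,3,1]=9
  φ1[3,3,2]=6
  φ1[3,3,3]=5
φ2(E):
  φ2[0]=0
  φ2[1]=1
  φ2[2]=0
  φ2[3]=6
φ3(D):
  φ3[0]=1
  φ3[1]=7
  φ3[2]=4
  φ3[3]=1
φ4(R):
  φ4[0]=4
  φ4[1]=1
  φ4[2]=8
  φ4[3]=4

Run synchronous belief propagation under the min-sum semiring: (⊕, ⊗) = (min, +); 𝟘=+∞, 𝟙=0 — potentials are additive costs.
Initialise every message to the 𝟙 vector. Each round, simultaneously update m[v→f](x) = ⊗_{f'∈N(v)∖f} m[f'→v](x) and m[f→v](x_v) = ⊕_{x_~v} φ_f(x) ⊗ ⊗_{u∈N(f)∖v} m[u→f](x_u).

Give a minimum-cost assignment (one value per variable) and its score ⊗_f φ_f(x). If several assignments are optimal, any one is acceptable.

assignment: (R=1, E=1, K=0, D=3); score = 6

init: all messages = 𝟙 over 4 values
r1 m[φ0→R] = [1, 3, 1, 0]
r1 m[φ0→E] = [3, 0, 2, 0]
r1 m[φ1→E] = [0, 0, 0, 0]
r1 m[φ1→K] = [0, 0, 0, 0]
r1 m[φ1→D] = [0, 0, 0, 0]
r1 m[φ2→E] = [0, 1, 0, 6]
r1 m[φ3→D] = [1, 7, 4, 1]
r1 m[φ4→R] = [4, 1, 8, 4]
r1 m[R→φ0] = [0, 0, 0, 0]
r1 m[R→φ4] = [0, 0, 0, 0]
r1 m[E→φ0] = [0, 0, 0, 0]
r1 m[E→φ1] = [0, 0, 0, 0]
r1 m[E→φ2] = [0, 0, 0, 0]
r1 m[K→φ1] = [0, 0, 0, 0]
r1 m[D→φ1] = [0, 0, 0, 0]
r1 m[D→φ3] = [0, 0, 0, 0]
r2 m[φ0→R] = [1, 3, 1, 0]
r2 m[φ0→E] = [3, 0, 2, 0]
r2 m[φ1→E] = [0, 0, 0, 0]
r2 m[φ1→K] = [0, 0, 0, 0]
r2 m[φ1→D] = [0, 0, 0, 0]
r2 m[φ2→E] = [0, 1, 0, 6]
r2 m[φ3→D] = [1, 7, 4, 1]
r2 m[φ4→R] = [4, 1, 8, 4]
r2 m[R→φ0] = [4, 1, 8, 4]
r2 m[R→φ4] = [1, 3, 1, 0]
r2 m[E→φ0] = [0, 1, 0, 6]
r2 m[E→φ1] = [3, 1, 2, 6]
r2 m[E→φ2] = [3, 0, 2, 0]
r2 m[K→φ1] = [0, 0, 0, 0]
r2 m[D→φ1] = [1, 7, 4, 1]
r2 m[D→φ3] = [0, 0, 0, 0]
r3 m[φ0→R] = [2, 4, 2, 1]
r3 m[φ0→E] = [7, 4, 6, 4]
r3 m[φ1→E] = [1, 1, 2, 2]
r3 m[φ1→K] = [2, 4, 4, 2]
r3 m[φ1→D] = [1, 3, 1, 1]
r3 m[φ2→E] = [0, 1, 0, 6]
r3 m[φ3→D] = [1, 7, 4, 1]
r3 m[φ4→R] = [4, 1, 8, 4]
r3 m[R→φ0] = [4, 1, 8, 4]
r3 m[R→φ4] = [1, 3, 1, 0]
r3 m[E→φ0] = [0, 1, 0, 6]
r3 m[E→φ1] = [3, 1, 2, 6]
r3 m[E→φ2] = [3, 0, 2, 0]
r3 m[K→φ1] = [0, 0, 0, 0]
r3 m[D→φ1] = [1, 7, 4, 1]
r3 m[D→φ3] = [0, 0, 0, 0]
r4 m[φ0→R] = [2, 4, 2, 1]
r4 m[φ0→E] = [7, 4, 6, 4]
r4 m[φ1→E] = [1, 1, 2, 2]
r4 m[φ1→K] = [2, 4, 4, 2]
r4 m[φ1→D] = [1, 3, 1, 1]
r4 m[φ2→E] = [0, 1, 0, 6]
r4 m[φ3→D] = [1, 7, 4, 1]
r4 m[φ4→R] = [4, 1, 8, 4]
r4 m[R→φ0] = [4, 1, 8, 4]
r4 m[R→φ4] = [2, 4, 2, 1]
r4 m[E→φ0] = [1, 2, 2, 8]
r4 m[E→φ1] = [7, 5, 6, 10]
r4 m[E→φ2] = [8, 5, 8, 6]
r4 m[K→φ1] = [0, 0, 0, 0]
r4 m[D→φ1] = [1, 7, 4, 1]
r4 m[D→φ3] = [1, 3, 1, 1]
r5 m[φ0→R] = [4, 5, 3, 2]
r5 m[φ0→E] = [7, 4, 6, 4]
r5 m[φ1→E] = [1, 1, 2, 2]
r5 m[φ1→K] = [6, 8, 8, 6]
r5 m[φ1→D] = [5, 7, 5, 5]
r5 m[φ2→E] = [0, 1, 0, 6]
r5 m[φ3→D] = [1, 7, 4, 1]
r5 m[φ4→R] = [4, 1, 8, 4]
r5 m[R→φ0] = [4, 1, 8, 4]
r5 m[R→φ4] = [2, 4, 2, 1]
r5 m[E→φ0] = [1, 2, 2, 8]
r5 m[E→φ1] = [7, 5, 6, 10]
r5 m[E→φ2] = [8, 5, 8, 6]
r5 m[K→φ1] = [0, 0, 0, 0]
r5 m[D→φ1] = [1, 7, 4, 1]
r5 m[D→φ3] = [1, 3, 1, 1]
r6 m[φ0→R] = [4, 5, 3, 2]
r6 m[φ0→E] = [7, 4, 6, 4]
r6 m[φ1→E] = [1, 1, 2, 2]
r6 m[φ1→K] = [6, 8, 8, 6]
r6 m[φ1→D] = [5, 7, 5, 5]
r6 m[φ2→E] = [0, 1, 0, 6]
r6 m[φ3→D] = [1, 7, 4, 1]
r6 m[φ4→R] = [4, 1, 8, 4]
r6 m[R→φ0] = [4, 1, 8, 4]
r6 m[R→φ4] = [4, 5, 3, 2]
r6 m[E→φ0] = [1, 2, 2, 8]
r6 m[E→φ1] = [7, 5, 6, 10]
r6 m[E→φ2] = [8, 5, 8, 6]
r6 m[K→φ1] = [0, 0, 0, 0]
r6 m[D→φ1] = [1, 7, 4, 1]
r6 m[D→φ3] = [5, 7, 5, 5]
r7 m[φ0→R] = [4, 5, 3, 2]
r7 m[φ0→E] = [7, 4, 6, 4]
r7 m[φ1→E] = [1, 1, 2, 2]
r7 m[φ1→K] = [6, 8, 8, 6]
r7 m[φ1→D] = [5, 7, 5, 5]
r7 m[φ2→E] = [0, 1, 0, 6]
r7 m[φ3→D] = [1, 7, 4, 1]
r7 m[φ4→R] = [4, 1, 8, 4]
r7 m[R→φ0] = [4, 1, 8, 4]
r7 m[R→φ4] = [4, 5, 3, 2]
r7 m[E→φ0] = [1, 2, 2, 8]
r7 m[E→φ1] = [7, 5, 6, 10]
r7 m[E→φ2] = [8, 5, 8, 6]
r7 m[K→φ1] = [0, 0, 0, 0]
r7 m[D→φ1] = [1, 7, 4, 1]
r7 m[D→φ3] = [5, 7, 5, 5]
fixed point reached at round 7
traceback from R: (R=1, E=1, K=0, D=3), score=6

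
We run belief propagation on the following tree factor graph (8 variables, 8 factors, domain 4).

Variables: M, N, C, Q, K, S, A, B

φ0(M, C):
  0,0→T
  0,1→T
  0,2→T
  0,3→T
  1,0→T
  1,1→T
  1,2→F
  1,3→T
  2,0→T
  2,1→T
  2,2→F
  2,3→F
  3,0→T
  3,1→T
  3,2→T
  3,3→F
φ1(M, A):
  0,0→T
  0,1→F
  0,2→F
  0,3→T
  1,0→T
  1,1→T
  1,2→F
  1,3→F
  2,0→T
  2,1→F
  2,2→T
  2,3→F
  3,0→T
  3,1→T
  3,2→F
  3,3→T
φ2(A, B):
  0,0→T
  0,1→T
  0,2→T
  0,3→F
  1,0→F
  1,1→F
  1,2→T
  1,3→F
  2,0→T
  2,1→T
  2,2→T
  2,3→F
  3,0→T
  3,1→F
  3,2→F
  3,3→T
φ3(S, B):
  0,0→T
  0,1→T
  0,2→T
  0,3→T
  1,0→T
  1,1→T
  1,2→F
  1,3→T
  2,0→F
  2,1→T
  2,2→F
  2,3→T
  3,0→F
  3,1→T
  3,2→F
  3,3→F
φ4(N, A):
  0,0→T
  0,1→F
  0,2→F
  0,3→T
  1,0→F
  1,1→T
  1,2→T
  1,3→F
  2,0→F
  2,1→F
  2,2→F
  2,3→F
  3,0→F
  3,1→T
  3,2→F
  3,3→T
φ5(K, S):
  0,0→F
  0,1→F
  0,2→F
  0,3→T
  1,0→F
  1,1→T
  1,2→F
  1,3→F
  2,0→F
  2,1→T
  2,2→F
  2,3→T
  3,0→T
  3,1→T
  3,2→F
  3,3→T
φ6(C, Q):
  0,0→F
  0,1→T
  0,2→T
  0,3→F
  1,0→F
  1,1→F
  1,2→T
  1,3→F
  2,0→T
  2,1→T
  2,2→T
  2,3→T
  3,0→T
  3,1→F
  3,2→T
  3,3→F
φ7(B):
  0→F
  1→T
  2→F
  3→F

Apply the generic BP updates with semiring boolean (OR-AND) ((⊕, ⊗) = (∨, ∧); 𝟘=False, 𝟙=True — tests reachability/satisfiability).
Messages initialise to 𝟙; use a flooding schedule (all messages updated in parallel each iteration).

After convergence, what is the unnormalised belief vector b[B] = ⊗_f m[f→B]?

init: all messages = 𝟙 over 4 values
r1 m[φ0→M] = [T, T, T, T]
r1 m[φ0→C] = [T, T, T, T]
r1 m[φ1→M] = [T, T, T, T]
r1 m[φ1→A] = [T, T, T, T]
r1 m[φ2→A] = [T, T, T, T]
r1 m[φ2→B] = [T, T, T, T]
r1 m[φ3→S] = [T, T, T, T]
r1 m[φ3→B] = [T, T, T, T]
r1 m[φ4→N] = [T, T, F, T]
r1 m[φ4→A] = [T, T, T, T]
r1 m[φ5→K] = [T, T, T, T]
r1 m[φ5→S] = [T, T, F, T]
r1 m[φ6→C] = [T, T, T, T]
r1 m[φ6→Q] = [T, T, T, T]
r1 m[φ7→B] = [F, T, F, F]
r1 m[M→φ0] = [T, T, T, T]
r1 m[M→φ1] = [T, T, T, T]
r1 m[N→φ4] = [T, T, T, T]
r1 m[C→φ0] = [T, T, T, T]
r1 m[C→φ6] = [T, T, T, T]
r1 m[Q→φ6] = [T, T, T, T]
r1 m[K→φ5] = [T, T, T, T]
r1 m[S→φ3] = [T, T, T, T]
r1 m[S→φ5] = [T, T, T, T]
r1 m[A→φ1] = [T, T, T, T]
r1 m[A→φ2] = [T, T, T, T]
r1 m[A→φ4] = [T, T, T, T]
r1 m[B→φ2] = [T, T, T, T]
r1 m[B→φ3] = [T, T, T, T]
r1 m[B→φ7] = [T, T, T, T]
r2 m[φ0→M] = [T, T, T, T]
r2 m[φ0→C] = [T, T, T, T]
r2 m[φ1→M] = [T, T, T, T]
r2 m[φ1→A] = [T, T, T, T]
r2 m[φ2→A] = [T, T, T, T]
r2 m[φ2→B] = [T, T, T, T]
r2 m[φ3→S] = [T, T, T, T]
r2 m[φ3→B] = [T, T, T, T]
r2 m[φ4→N] = [T, T, F, T]
r2 m[φ4→A] = [T, T, T, T]
r2 m[φ5→K] = [T, T, T, T]
r2 m[φ5→S] = [T, T, F, T]
r2 m[φ6→C] = [T, T, T, T]
r2 m[φ6→Q] = [T, T, T, T]
r2 m[φ7→B] = [F, T, F, F]
r2 m[M→φ0] = [T, T, T, T]
r2 m[M→φ1] = [T, T, T, T]
r2 m[N→φ4] = [T, T, T, T]
r2 m[C→φ0] = [T, T, T, T]
r2 m[C→φ6] = [T, T, T, T]
r2 m[Q→φ6] = [T, T, T, T]
r2 m[K→φ5] = [T, T, T, T]
r2 m[S→φ3] = [T, T, F, T]
r2 m[S→φ5] = [T, T, T, T]
r2 m[A→φ1] = [T, T, T, T]
r2 m[A→φ2] = [T, T, T, T]
r2 m[A→φ4] = [T, T, T, T]
r2 m[B→φ2] = [F, T, F, F]
r2 m[B→φ3] = [F, T, F, F]
r2 m[B→φ7] = [T, T, T, T]
r3 m[φ0→M] = [T, T, T, T]
r3 m[φ0→C] = [T, T, T, T]
r3 m[φ1→M] = [T, T, T, T]
r3 m[φ1→A] = [T, T, T, T]
r3 m[φ2→A] = [T, F, T, F]
r3 m[φ2→B] = [T, T, T, T]
r3 m[φ3→S] = [T, T, T, T]
r3 m[φ3→B] = [T, T, T, T]
r3 m[φ4→N] = [T, T, F, T]
r3 m[φ4→A] = [T, T, T, T]
r3 m[φ5→K] = [T, T, T, T]
r3 m[φ5→S] = [T, T, F, T]
r3 m[φ6→C] = [T, T, T, T]
r3 m[φ6→Q] = [T, T, T, T]
r3 m[φ7→B] = [F, T, F, F]
r3 m[M→φ0] = [T, T, T, T]
r3 m[M→φ1] = [T, T, T, T]
r3 m[N→φ4] = [T, T, T, T]
r3 m[C→φ0] = [T, T, T, T]
r3 m[C→φ6] = [T, T, T, T]
r3 m[Q→φ6] = [T, T, T, T]
r3 m[K→φ5] = [T, T, T, T]
r3 m[S→φ3] = [T, T, F, T]
r3 m[S→φ5] = [T, T, T, T]
r3 m[A→φ1] = [T, T, T, T]
r3 m[A→φ2] = [T, T, T, T]
r3 m[A→φ4] = [T, T, T, T]
r3 m[B→φ2] = [F, T, F, F]
r3 m[B→φ3] = [F, T, F, F]
r3 m[B→φ7] = [T, T, T, T]
r4 m[φ0→M] = [T, T, T, T]
r4 m[φ0→C] = [T, T, T, T]
r4 m[φ1→M] = [T, T, T, T]
r4 m[φ1→A] = [T, T, T, T]
r4 m[φ2→A] = [T, F, T, F]
r4 m[φ2→B] = [T, T, T, T]
r4 m[φ3→S] = [T, T, T, T]
r4 m[φ3→B] = [T, T, T, T]
r4 m[φ4→N] = [T, T, F, T]
r4 m[φ4→A] = [T, T, T, T]
r4 m[φ5→K] = [T, T, T, T]
r4 m[φ5→S] = [T, T, F, T]
r4 m[φ6→C] = [T, T, T, T]
r4 m[φ6→Q] = [T, T, T, T]
r4 m[φ7→B] = [F, T, F, F]
r4 m[M→φ0] = [T, T, T, T]
r4 m[M→φ1] = [T, T, T, T]
r4 m[N→φ4] = [T, T, T, T]
r4 m[C→φ0] = [T, T, T, T]
r4 m[C→φ6] = [T, T, T, T]
r4 m[Q→φ6] = [T, T, T, T]
r4 m[K→φ5] = [T, T, T, T]
r4 m[S→φ3] = [T, T, F, T]
r4 m[S→φ5] = [T, T, T, T]
r4 m[A→φ1] = [T, F, T, F]
r4 m[A→φ2] = [T, T, T, T]
r4 m[A→φ4] = [T, F, T, F]
r4 m[B→φ2] = [F, T, F, F]
r4 m[B→φ3] = [F, T, F, F]
r4 m[B→φ7] = [T, T, T, T]
r5 m[φ0→M] = [T, T, T, T]
r5 m[φ0→C] = [T, T, T, T]
r5 m[φ1→M] = [T, T, T, T]
r5 m[φ1→A] = [T, T, T, T]
r5 m[φ2→A] = [T, F, T, F]
r5 m[φ2→B] = [T, T, T, T]
r5 m[φ3→S] = [T, T, T, T]
r5 m[φ3→B] = [T, T, T, T]
r5 m[φ4→N] = [T, T, F, F]
r5 m[φ4→A] = [T, T, T, T]
r5 m[φ5→K] = [T, T, T, T]
r5 m[φ5→S] = [T, T, F, T]
r5 m[φ6→C] = [T, T, T, T]
r5 m[φ6→Q] = [T, T, T, T]
r5 m[φ7→B] = [F, T, F, F]
r5 m[M→φ0] = [T, T, T, T]
r5 m[M→φ1] = [T, T, T, T]
r5 m[N→φ4] = [T, T, T, T]
r5 m[C→φ0] = [T, T, T, T]
r5 m[C→φ6] = [T, T, T, T]
r5 m[Q→φ6] = [T, T, T, T]
r5 m[K→φ5] = [T, T, T, T]
r5 m[S→φ3] = [T, T, F, T]
r5 m[S→φ5] = [T, T, T, T]
r5 m[A→φ1] = [T, F, T, F]
r5 m[A→φ2] = [T, T, T, T]
r5 m[A→φ4] = [T, F, T, F]
r5 m[B→φ2] = [F, T, F, F]
r5 m[B→φ3] = [F, T, F, F]
r5 m[B→φ7] = [T, T, T, T]
r6 m[φ0→M] = [T, T, T, T]
r6 m[φ0→C] = [T, T, T, T]
r6 m[φ1→M] = [T, T, T, T]
r6 m[φ1→A] = [T, T, T, T]
r6 m[φ2→A] = [T, F, T, F]
r6 m[φ2→B] = [T, T, T, T]
r6 m[φ3→S] = [T, T, T, T]
r6 m[φ3→B] = [T, T, T, T]
r6 m[φ4→N] = [T, T, F, F]
r6 m[φ4→A] = [T, T, T, T]
r6 m[φ5→K] = [T, T, T, T]
r6 m[φ5→S] = [T, T, F, T]
r6 m[φ6→C] = [T, T, T, T]
r6 m[φ6→Q] = [T, T, T, T]
r6 m[φ7→B] = [F, T, F, F]
r6 m[M→φ0] = [T, T, T, T]
r6 m[M→φ1] = [T, T, T, T]
r6 m[N→φ4] = [T, T, T, T]
r6 m[C→φ0] = [T, T, T, T]
r6 m[C→φ6] = [T, T, T, T]
r6 m[Q→φ6] = [T, T, T, T]
r6 m[K→φ5] = [T, T, T, T]
r6 m[S→φ3] = [T, T, F, T]
r6 m[S→φ5] = [T, T, T, T]
r6 m[A→φ1] = [T, F, T, F]
r6 m[A→φ2] = [T, T, T, T]
r6 m[A→φ4] = [T, F, T, F]
r6 m[B→φ2] = [F, T, F, F]
r6 m[B→φ3] = [F, T, F, F]
r6 m[B→φ7] = [T, T, T, T]
fixed point reached at round 6
b[B] = ⊗ incoming = [F, T, F, F]

b[B] = [F, T, F, F]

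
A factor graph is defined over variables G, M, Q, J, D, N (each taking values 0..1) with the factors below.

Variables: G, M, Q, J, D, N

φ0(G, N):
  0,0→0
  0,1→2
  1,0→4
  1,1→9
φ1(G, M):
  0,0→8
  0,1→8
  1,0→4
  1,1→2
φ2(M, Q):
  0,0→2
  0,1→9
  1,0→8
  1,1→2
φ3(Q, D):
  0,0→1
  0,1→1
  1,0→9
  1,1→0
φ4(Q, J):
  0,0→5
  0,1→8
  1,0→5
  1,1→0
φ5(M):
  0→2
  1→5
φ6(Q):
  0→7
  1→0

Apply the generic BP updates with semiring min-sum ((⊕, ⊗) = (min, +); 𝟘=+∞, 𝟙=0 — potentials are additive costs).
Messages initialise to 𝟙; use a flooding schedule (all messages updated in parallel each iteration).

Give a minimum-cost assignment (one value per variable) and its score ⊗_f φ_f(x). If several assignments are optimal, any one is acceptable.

init: all messages = 𝟙 over 2 values
r1 m[φ0→G] = [0, 4]
r1 m[φ0→N] = [0, 2]
r1 m[φ1→G] = [8, 2]
r1 m[φ1→M] = [4, 2]
r1 m[φ2→M] = [2, 2]
r1 m[φ2→Q] = [2, 2]
r1 m[φ3→Q] = [1, 0]
r1 m[φ3→D] = [1, 0]
r1 m[φ4→Q] = [5, 0]
r1 m[φ4→J] = [5, 0]
r1 m[φ5→M] = [2, 5]
r1 m[φ6→Q] = [7, 0]
r1 m[G→φ0] = [0, 0]
r1 m[G→φ1] = [0, 0]
r1 m[M→φ1] = [0, 0]
r1 m[M→φ2] = [0, 0]
r1 m[M→φ5] = [0, 0]
r1 m[Q→φ2] = [0, 0]
r1 m[Q→φ3] = [0, 0]
r1 m[Q→φ4] = [0, 0]
r1 m[Q→φ6] = [0, 0]
r1 m[J→φ4] = [0, 0]
r1 m[D→φ3] = [0, 0]
r1 m[N→φ0] = [0, 0]
r2 m[φ0→G] = [0, 4]
r2 m[φ0→N] = [0, 2]
r2 m[φ1→G] = [8, 2]
r2 m[φ1→M] = [4, 2]
r2 m[φ2→M] = [2, 2]
r2 m[φ2→Q] = [2, 2]
r2 m[φ3→Q] = [1, 0]
r2 m[φ3→D] = [1, 0]
r2 m[φ4→Q] = [5, 0]
r2 m[φ4→J] = [5, 0]
r2 m[φ5→M] = [2, 5]
r2 m[φ6→Q] = [7, 0]
r2 m[G→φ0] = [8, 2]
r2 m[G→φ1] = [0, 4]
r2 m[M→φ1] = [4, 7]
r2 m[M→φ2] = [6, 7]
r2 m[M→φ5] = [6, 4]
r2 m[Q→φ2] = [13, 0]
r2 m[Q→φ3] = [14, 2]
r2 m[Q→φ4] = [10, 2]
r2 m[Q→φ6] = [8, 2]
r2 m[J→φ4] = [0, 0]
r2 m[D→φ3] = [0, 0]
r2 m[N→φ0] = [0, 0]
r3 m[φ0→G] = [0, 4]
r3 m[φ0→N] = [6, 10]
r3 m[φ1→G] = [12, 8]
r3 m[φ1→M] = [8, 6]
r3 m[φ2→M] = [9, 2]
r3 m[φ2→Q] = [8, 9]
r3 m[φ3→Q] = [1, 0]
r3 m[φ3→D] = [11, 2]
r3 m[φ4→Q] = [5, 0]
r3 m[φ4→J] = [7, 2]
r3 m[φ5→M] = [2, 5]
r3 m[φ6→Q] = [7, 0]
r3 m[G→φ0] = [8, 2]
r3 m[G→φ1] = [0, 4]
r3 m[M→φ1] = [4, 7]
r3 m[M→φ2] = [6, 7]
r3 m[M→φ5] = [6, 4]
r3 m[Q→φ2] = [13, 0]
r3 m[Q→φ3] = [14, 2]
r3 m[Q→φ4] = [10, 2]
r3 m[Q→φ6] = [8, 2]
r3 m[J→φ4] = [0, 0]
r3 m[D→φ3] = [0, 0]
r3 m[N→φ0] = [0, 0]
r4 m[φ0→G] = [0, 4]
r4 m[φ0→N] = [6, 10]
r4 m[φ1→G] = [12, 8]
r4 m[φ1→M] = [8, 6]
r4 m[φ2→M] = [9, 2]
r4 m[φ2→Q] = [8, 9]
r4 m[φ3→Q] = [1, 0]
r4 m[φ3→D] = [11, 2]
r4 m[φ4→Q] = [5, 0]
r4 m[φ4→J] = [7, 2]
r4 m[φ5→M] = [2, 5]
r4 m[φ6→Q] = [7, 0]
r4 m[G→φ0] = [12, 8]
r4 m[G→φ1] = [0, 4]
r4 m[M→φ1] = [11, 7]
r4 m[M→φ2] = [10, 11]
r4 m[M→φ5] = [17, 8]
r4 m[Q→φ2] = [13, 0]
r4 m[Q→φ3] = [20, 9]
r4 m[Q→φ4] = [16, 9]
r4 m[Q→φ6] = [14, 9]
r4 m[J→φ4] = [0, 0]
r4 m[D→φ3] = [0, 0]
r4 m[N→φ0] = [0, 0]
r5 m[φ0→G] = [0, 4]
r5 m[φ0→N] = [12, 14]
r5 m[φ1→G] = [15, 9]
r5 m[φ1→M] = [8, 6]
r5 m[φ2→M] = [9, 2]
r5 m[φ2→Q] = [12, 13]
r5 m[φ3→Q] = [1, 0]
r5 m[φ3→D] = [18, 9]
r5 m[φ4→Q] = [5, 0]
r5 m[φ4→J] = [14, 9]
r5 m[φ5→M] = [2, 5]
r5 m[φ6→Q] = [7, 0]
r5 m[G→φ0] = [12, 8]
r5 m[G→φ1] = [0, 4]
r5 m[M→φ1] = [11, 7]
r5 m[M→φ2] = [10, 11]
r5 m[M→φ5] = [17, 8]
r5 m[Q→φ2] = [13, 0]
r5 m[Q→φ3] = [20, 9]
r5 m[Q→φ4] = [16, 9]
r5 m[Q→φ6] = [14, 9]
r5 m[J→φ4] = [0, 0]
r5 m[D→φ3] = [0, 0]
r5 m[N→φ0] = [0, 0]
r6 m[φ0→G] = [0, 4]
r6 m[φ0→N] = [12, 14]
r6 m[φ1→G] = [15, 9]
r6 m[φ1→M] = [8, 6]
r6 m[φ2→M] = [9, 2]
r6 m[φ2→Q] = [12, 13]
r6 m[φ3→Q] = [1, 0]
r6 m[φ3→D] = [18, 9]
r6 m[φ4→Q] = [5, 0]
r6 m[φ4→J] = [14, 9]
r6 m[φ5→M] = [2, 5]
r6 m[φ6→Q] = [7, 0]
r6 m[G→φ0] = [15, 9]
r6 m[G→φ1] = [0, 4]
r6 m[M→φ1] = [11, 7]
r6 m[M→φ2] = [10, 11]
r6 m[M→φ5] = [17, 8]
r6 m[Q→φ2] = [13, 0]
r6 m[Q→φ3] = [24, 13]
r6 m[Q→φ4] = [20, 13]
r6 m[Q→φ6] = [18, 13]
r6 m[J→φ4] = [0, 0]
r6 m[D→φ3] = [0, 0]
r6 m[N→φ0] = [0, 0]
r7 m[φ0→G] = [0, 4]
r7 m[φ0→N] = [13, 17]
r7 m[φ1→G] = [15, 9]
r7 m[φ1→M] = [8, 6]
r7 m[φ2→M] = [9, 2]
r7 m[φ2→Q] = [12, 13]
r7 m[φ3→Q] = [1, 0]
r7 m[φ3→D] = [22, 13]
r7 m[φ4→Q] = [5, 0]
r7 m[φ4→J] = [18, 13]
r7 m[φ5→M] = [2, 5]
r7 m[φ6→Q] = [7, 0]
r7 m[G→φ0] = [15, 9]
r7 m[G→φ1] = [0, 4]
r7 m[M→φ1] = [11, 7]
r7 m[M→φ2] = [10, 11]
r7 m[M→φ5] = [17, 8]
r7 m[Q→φ2] = [13, 0]
r7 m[Q→φ3] = [24, 13]
r7 m[Q→φ4] = [20, 13]
r7 m[Q→φ6] = [18, 13]
r7 m[J→φ4] = [0, 0]
r7 m[D→φ3] = [0, 0]
r7 m[N→φ0] = [0, 0]
r8 m[φ0→G] = [0, 4]
r8 m[φ0→N] = [13, 17]
r8 m[φ1→G] = [15, 9]
r8 m[φ1→M] = [8, 6]
r8 m[φ2→M] = [9, 2]
r8 m[φ2→Q] = [12, 13]
r8 m[φ3→Q] = [1, 0]
r8 m[φ3→D] = [22, 13]
r8 m[φ4→Q] = [5, 0]
r8 m[φ4→J] = [18, 13]
r8 m[φ5→M] = [2, 5]
r8 m[φ6→Q] = [7, 0]
r8 m[G→φ0] = [15, 9]
r8 m[G→φ1] = [0, 4]
r8 m[M→φ1] = [11, 7]
r8 m[M→φ2] = [10, 11]
r8 m[M→φ5] = [17, 8]
r8 m[Q→φ2] = [13, 0]
r8 m[Q→φ3] = [24, 13]
r8 m[Q→φ4] = [20, 13]
r8 m[Q→φ6] = [18, 13]
r8 m[J→φ4] = [0, 0]
r8 m[D→φ3] = [0, 0]
r8 m[N→φ0] = [0, 0]
fixed point reached at round 8
traceback from G: (G=1, M=1, Q=1, J=1, D=1, N=0), score=13

assignment: (G=1, M=1, Q=1, J=1, D=1, N=0); score = 13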